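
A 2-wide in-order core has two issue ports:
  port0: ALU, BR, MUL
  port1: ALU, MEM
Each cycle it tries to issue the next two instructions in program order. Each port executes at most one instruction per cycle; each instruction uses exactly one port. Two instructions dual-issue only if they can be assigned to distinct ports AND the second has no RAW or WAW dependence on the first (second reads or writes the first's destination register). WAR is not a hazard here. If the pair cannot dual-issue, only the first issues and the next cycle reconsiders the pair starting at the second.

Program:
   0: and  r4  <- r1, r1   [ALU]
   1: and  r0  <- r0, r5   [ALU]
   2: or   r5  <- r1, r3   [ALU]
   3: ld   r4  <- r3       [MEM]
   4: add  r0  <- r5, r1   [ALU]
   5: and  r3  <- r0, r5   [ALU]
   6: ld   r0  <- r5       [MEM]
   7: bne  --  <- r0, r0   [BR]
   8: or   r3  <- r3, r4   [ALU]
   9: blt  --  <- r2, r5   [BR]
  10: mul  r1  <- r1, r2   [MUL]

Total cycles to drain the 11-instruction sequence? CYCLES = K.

CYCLES = 7

[0] i0/i1  and/and  -- dual
[1] i2/i3  or/ld  -- dual
[2] i4  add  -- RAW r0
[3] i5/i6  and/ld  -- dual
[4] i7/i8  bne/or  -- dual
[5] i9  blt  -- no-port BR/MUL
[6] i10  mul  -- tail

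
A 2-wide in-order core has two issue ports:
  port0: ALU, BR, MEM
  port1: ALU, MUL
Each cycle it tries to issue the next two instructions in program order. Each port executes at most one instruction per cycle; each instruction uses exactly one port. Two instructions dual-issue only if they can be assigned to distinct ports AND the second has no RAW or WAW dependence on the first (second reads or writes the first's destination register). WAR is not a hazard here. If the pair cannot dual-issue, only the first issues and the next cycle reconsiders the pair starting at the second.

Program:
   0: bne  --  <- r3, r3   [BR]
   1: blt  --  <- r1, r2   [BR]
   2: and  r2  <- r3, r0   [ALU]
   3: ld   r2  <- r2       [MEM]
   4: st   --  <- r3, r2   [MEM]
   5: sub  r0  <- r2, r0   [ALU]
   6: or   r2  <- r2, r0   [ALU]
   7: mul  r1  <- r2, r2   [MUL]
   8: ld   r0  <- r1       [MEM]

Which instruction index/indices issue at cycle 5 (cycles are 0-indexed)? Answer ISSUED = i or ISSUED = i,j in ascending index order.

ISSUED = 7

[0] i0  bne.BR  -- no-port BR/BR
[1] i1&i2  blt.BR+and.ALU  -- dual
[2] i3  ld.MEM  -- no-port MEM/MEM
[3] i4&i5  st.MEM+sub.ALU  -- dual
[4] i6  or.ALU  -- RAW r2
[5] i7  mul.MUL  -- RAW r1
[6] i8  ld.MEM  -- tail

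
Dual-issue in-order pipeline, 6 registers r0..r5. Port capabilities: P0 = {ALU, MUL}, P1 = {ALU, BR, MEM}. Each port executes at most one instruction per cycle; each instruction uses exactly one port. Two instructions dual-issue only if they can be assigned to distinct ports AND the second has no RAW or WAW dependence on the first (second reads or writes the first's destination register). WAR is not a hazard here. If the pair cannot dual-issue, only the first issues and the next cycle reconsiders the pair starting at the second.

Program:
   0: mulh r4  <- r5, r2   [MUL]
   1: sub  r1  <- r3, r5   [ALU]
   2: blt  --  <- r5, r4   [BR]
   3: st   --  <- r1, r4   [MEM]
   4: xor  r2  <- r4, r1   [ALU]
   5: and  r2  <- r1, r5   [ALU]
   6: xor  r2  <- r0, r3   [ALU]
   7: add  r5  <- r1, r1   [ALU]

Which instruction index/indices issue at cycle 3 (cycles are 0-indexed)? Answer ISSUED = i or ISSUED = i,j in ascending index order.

ISSUED = 5

c0: i0+i1 mulh.MUL/sub.ALU  2-wide
c1: i2 blt.BR  no-port BR/MEM
c2: i3+i4 st.MEM/xor.ALU  2-wide
c3: i5 and.ALU  WAW r2
c4: i6+i7 xor.ALU/add.ALU  2-wide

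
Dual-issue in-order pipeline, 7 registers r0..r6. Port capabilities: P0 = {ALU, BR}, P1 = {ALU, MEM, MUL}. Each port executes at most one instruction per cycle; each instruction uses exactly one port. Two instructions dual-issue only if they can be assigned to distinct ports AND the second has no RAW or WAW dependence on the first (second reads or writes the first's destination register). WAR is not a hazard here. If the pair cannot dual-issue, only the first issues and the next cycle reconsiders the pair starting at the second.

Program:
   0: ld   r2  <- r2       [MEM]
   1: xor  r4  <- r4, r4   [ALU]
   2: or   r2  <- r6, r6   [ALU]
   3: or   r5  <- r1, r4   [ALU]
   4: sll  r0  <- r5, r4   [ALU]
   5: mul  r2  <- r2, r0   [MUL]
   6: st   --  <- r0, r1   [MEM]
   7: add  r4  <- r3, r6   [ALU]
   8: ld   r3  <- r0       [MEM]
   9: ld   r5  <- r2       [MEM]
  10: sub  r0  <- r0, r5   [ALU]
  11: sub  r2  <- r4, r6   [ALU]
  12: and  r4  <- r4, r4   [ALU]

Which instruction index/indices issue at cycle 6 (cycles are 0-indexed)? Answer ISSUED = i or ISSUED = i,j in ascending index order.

[0] i0+i1  ld.MEM/xor.ALU  -- pair
[1] i2+i3  or.ALU/or.ALU  -- pair
[2] i4  sll.ALU  -- RAW r0
[3] i5  mul.MUL  -- no-port MUL/MEM
[4] i6+i7  st.MEM/add.ALU  -- pair
[5] i8  ld.MEM  -- no-port MEM/MEM
[6] i9  ld.MEM  -- RAW r5
[7] i10+i11  sub.ALU/sub.ALU  -- pair
[8] i12  and.ALU  -- tail

ISSUED = 9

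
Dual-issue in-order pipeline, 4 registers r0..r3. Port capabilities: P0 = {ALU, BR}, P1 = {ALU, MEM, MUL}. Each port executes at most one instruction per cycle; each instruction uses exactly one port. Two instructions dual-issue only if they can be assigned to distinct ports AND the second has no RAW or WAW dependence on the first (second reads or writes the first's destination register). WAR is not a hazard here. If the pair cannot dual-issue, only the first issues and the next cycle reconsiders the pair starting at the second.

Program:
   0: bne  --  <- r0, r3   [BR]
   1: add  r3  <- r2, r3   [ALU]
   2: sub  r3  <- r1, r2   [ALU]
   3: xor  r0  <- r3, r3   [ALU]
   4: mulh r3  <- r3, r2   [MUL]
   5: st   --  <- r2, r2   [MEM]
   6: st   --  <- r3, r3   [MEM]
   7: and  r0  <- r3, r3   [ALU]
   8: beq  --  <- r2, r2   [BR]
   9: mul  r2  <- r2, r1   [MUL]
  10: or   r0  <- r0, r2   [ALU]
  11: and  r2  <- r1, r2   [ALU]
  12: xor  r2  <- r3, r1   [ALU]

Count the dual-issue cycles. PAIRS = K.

  cy0 -> i0,i1 (bne/add) pair
  cy1 -> i2 (sub) RAW r3
  cy2 -> i3,i4 (xor/mulh) pair
  cy3 -> i5 (st) no-port MEM/MEM
  cy4 -> i6,i7 (st/and) pair
  cy5 -> i8,i9 (beq/mul) pair
  cy6 -> i10,i11 (or/and) pair
  cy7 -> i12 (xor) tail

PAIRS = 5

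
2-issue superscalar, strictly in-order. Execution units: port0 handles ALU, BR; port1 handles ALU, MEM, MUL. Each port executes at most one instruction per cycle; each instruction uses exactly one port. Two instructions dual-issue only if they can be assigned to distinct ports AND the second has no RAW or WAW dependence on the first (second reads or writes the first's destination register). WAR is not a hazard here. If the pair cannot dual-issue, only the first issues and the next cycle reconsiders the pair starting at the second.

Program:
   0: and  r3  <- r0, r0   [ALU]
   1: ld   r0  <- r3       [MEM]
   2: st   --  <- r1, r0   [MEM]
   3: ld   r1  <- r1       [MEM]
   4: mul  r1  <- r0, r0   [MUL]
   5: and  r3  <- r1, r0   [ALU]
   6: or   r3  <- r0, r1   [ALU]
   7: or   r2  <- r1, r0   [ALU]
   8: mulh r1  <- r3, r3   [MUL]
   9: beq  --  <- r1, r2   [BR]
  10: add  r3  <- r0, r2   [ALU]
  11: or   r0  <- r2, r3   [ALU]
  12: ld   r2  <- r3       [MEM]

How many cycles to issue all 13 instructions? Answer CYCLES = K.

t=0 i0:and.ALU ; RAW r3
t=1 i1:ld.MEM ; no-port MEM/MEM
t=2 i2:st.MEM ; no-port MEM/MEM
t=3 i3:ld.MEM ; no-port MEM/MUL
t=4 i4:mul.MUL ; RAW r1
t=5 i5:and.ALU ; WAW r3
t=6 i6/i7:or.ALU;or.ALU ; 2-wide
t=7 i8:mulh.MUL ; RAW r1
t=8 i9/i10:beq.BR;add.ALU ; 2-wide
t=9 i11/i12:or.ALU;ld.MEM ; 2-wide

CYCLES = 10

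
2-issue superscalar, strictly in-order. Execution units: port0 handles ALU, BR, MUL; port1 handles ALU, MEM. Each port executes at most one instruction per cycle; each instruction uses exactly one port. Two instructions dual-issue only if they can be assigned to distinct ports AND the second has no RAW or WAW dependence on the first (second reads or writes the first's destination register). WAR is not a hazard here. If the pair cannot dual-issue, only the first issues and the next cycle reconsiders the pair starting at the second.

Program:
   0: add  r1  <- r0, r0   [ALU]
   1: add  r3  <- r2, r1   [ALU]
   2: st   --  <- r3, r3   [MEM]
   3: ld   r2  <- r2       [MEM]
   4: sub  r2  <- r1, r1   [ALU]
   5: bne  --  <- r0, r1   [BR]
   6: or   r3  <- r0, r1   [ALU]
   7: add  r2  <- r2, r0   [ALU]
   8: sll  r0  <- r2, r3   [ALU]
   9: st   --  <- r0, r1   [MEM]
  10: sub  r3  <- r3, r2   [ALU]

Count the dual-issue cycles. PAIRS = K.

PAIRS = 3

0. add.ALU @i0  | RAW r1
1. add.ALU @i1  | RAW r3
2. st.MEM @i2  | no-port MEM/MEM
3. ld.MEM @i3  | WAW r2
4. sub.ALU bne.BR @i4&i5  | 2-wide
5. or.ALU add.ALU @i6&i7  | 2-wide
6. sll.ALU @i8  | RAW r0
7. st.MEM sub.ALU @i9&i10  | 2-wide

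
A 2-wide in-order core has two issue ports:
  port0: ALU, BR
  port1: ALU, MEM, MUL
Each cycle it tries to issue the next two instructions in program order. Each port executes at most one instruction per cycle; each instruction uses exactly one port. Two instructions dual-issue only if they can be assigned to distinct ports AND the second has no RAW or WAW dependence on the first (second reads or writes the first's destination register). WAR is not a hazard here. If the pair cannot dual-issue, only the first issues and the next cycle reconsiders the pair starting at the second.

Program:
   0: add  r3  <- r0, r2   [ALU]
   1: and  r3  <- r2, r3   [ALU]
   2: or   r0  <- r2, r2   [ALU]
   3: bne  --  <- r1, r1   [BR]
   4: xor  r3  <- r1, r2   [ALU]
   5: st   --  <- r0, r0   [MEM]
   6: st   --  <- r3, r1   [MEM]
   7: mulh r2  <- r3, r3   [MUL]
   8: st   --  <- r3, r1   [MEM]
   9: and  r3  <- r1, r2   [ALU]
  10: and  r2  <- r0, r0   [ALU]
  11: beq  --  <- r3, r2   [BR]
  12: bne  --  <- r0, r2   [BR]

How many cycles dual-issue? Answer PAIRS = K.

PAIRS = 3

0. add.ALU @i0  | RAW+WAW r3
1. and.ALU/or.ALU @i1+i2  | pair
2. bne.BR/xor.ALU @i3+i4  | pair
3. st.MEM @i5  | no-port MEM/MEM
4. st.MEM @i6  | no-port MEM/MUL
5. mulh.MUL @i7  | no-port MUL/MEM
6. st.MEM/and.ALU @i8+i9  | pair
7. and.ALU @i10  | RAW r2
8. beq.BR @i11  | no-port BR/BR
9. bne.BR @i12  | tail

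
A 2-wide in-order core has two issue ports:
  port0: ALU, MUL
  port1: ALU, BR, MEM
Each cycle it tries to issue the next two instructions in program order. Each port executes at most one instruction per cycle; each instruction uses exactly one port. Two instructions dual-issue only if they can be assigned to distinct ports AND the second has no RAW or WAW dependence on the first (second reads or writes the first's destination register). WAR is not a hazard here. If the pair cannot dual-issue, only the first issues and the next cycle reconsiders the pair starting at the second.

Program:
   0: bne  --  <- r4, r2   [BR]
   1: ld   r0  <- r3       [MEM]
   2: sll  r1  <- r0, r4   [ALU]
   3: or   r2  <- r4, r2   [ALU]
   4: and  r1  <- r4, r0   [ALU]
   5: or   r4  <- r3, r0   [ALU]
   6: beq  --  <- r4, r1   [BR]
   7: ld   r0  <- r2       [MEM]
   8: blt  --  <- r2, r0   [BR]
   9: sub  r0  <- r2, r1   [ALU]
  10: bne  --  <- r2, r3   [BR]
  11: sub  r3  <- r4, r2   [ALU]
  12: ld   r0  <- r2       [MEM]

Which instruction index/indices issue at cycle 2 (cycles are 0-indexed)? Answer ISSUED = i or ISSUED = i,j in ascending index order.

ISSUED = 2,3

0. bne @i0  | no-port BR/MEM
1. ld @i1  | RAW r0
2. sll or @i2,i3  | pair
3. and or @i4,i5  | pair
4. beq @i6  | no-port BR/MEM
5. ld @i7  | no-port MEM/BR
6. blt sub @i8,i9  | pair
7. bne sub @i10,i11  | pair
8. ld @i12  | tail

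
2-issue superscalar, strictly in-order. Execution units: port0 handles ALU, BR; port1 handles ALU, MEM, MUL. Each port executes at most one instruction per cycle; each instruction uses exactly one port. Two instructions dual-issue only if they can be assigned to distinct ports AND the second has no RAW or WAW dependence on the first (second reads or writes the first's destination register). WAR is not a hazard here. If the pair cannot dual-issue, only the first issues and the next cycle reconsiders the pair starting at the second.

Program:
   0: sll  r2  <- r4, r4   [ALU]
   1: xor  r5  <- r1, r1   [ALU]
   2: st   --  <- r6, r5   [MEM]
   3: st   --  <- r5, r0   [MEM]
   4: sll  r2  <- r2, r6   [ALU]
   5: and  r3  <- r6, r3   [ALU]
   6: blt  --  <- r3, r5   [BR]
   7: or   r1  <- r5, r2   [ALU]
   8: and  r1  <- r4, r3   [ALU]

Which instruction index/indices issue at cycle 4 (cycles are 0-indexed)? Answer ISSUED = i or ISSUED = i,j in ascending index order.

c0: i0/i1 sll;xor  2-wide
c1: i2 st  no-port MEM/MEM
c2: i3/i4 st;sll  2-wide
c3: i5 and  RAW r3
c4: i6/i7 blt;or  2-wide
c5: i8 and  tail

ISSUED = 6,7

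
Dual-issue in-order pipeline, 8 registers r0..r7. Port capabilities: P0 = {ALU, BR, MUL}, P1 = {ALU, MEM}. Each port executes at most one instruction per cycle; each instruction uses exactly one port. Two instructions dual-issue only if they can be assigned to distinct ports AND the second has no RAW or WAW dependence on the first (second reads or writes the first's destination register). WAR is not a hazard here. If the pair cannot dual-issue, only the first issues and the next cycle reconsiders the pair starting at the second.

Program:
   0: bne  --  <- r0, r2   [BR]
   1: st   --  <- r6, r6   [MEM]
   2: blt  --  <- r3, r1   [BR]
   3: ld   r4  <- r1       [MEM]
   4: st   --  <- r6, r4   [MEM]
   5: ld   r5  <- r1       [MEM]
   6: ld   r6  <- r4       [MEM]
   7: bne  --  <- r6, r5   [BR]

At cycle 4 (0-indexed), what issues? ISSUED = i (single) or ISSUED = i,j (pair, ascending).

ISSUED = 6

0. bne st @i0+i1  | dual
1. blt ld @i2+i3  | dual
2. st @i4  | no-port MEM/MEM
3. ld @i5  | no-port MEM/MEM
4. ld @i6  | RAW r6
5. bne @i7  | tail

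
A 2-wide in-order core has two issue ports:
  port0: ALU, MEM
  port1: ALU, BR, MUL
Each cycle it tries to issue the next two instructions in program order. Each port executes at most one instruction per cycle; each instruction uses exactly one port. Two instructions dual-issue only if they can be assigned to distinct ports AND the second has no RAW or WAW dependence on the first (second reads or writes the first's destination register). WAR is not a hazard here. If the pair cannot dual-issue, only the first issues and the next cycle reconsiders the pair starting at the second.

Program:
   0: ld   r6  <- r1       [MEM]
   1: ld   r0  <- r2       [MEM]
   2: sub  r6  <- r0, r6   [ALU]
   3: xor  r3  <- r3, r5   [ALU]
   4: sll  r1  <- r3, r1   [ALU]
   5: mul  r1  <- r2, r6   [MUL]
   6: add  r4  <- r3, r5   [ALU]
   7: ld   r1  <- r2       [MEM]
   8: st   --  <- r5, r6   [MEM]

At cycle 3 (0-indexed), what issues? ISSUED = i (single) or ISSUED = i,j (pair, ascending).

ISSUED = 4

0. ld.MEM @i0  | no-port MEM/MEM
1. ld.MEM @i1  | RAW r0
2. sub.ALU/xor.ALU @i2,i3  | pair
3. sll.ALU @i4  | WAW r1
4. mul.MUL/add.ALU @i5,i6  | pair
5. ld.MEM @i7  | no-port MEM/MEM
6. st.MEM @i8  | tail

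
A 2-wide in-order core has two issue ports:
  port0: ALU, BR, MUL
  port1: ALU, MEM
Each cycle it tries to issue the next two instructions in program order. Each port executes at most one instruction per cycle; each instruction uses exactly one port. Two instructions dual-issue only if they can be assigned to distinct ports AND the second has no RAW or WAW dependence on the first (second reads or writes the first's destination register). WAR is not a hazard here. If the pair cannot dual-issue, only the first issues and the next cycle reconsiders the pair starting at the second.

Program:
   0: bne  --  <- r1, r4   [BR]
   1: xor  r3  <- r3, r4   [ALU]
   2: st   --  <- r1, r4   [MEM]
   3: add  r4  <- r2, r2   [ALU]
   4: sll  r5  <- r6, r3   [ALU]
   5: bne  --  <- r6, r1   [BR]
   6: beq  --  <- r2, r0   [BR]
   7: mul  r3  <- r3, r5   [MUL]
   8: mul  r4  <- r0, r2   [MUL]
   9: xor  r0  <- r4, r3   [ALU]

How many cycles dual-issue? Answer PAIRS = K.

PAIRS = 3

  cy0 -> i0+i1 (bne.BR/xor.ALU) 2-wide
  cy1 -> i2+i3 (st.MEM/add.ALU) 2-wide
  cy2 -> i4+i5 (sll.ALU/bne.BR) 2-wide
  cy3 -> i6 (beq.BR) no-port BR/MUL
  cy4 -> i7 (mul.MUL) no-port MUL/MUL
  cy5 -> i8 (mul.MUL) RAW r4
  cy6 -> i9 (xor.ALU) tail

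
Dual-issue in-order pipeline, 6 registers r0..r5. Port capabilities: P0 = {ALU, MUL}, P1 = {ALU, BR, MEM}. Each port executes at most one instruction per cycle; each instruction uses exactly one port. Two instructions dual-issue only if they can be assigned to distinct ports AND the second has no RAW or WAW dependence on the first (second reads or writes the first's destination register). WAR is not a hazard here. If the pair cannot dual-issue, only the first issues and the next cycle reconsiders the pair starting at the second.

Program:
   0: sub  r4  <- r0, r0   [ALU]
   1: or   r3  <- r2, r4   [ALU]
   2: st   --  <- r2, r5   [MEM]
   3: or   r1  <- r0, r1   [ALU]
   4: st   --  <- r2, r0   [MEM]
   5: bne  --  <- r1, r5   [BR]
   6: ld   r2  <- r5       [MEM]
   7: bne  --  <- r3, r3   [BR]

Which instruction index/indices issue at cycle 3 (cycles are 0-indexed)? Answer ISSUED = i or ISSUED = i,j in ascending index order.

c0: i0 sub  RAW r4
c1: i1,i2 or st  2-wide
c2: i3,i4 or st  2-wide
c3: i5 bne  no-port BR/MEM
c4: i6 ld  no-port MEM/BR
c5: i7 bne  tail

ISSUED = 5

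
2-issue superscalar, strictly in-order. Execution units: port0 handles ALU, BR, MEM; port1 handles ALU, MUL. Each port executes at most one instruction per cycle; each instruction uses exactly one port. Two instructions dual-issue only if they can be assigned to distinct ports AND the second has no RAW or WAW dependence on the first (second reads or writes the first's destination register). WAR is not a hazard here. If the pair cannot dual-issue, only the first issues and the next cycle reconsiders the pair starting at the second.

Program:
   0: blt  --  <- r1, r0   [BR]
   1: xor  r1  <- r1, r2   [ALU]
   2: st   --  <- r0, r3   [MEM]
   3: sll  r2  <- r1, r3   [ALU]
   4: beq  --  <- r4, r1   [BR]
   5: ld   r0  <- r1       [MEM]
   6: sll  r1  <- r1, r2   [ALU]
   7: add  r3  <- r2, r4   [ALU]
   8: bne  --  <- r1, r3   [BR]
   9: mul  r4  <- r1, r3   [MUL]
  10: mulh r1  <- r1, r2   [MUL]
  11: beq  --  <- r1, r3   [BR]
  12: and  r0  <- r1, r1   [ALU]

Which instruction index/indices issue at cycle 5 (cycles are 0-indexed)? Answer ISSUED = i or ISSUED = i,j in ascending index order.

ISSUED = 8,9

0. blt.BR xor.ALU @i0+i1  | 2-wide
1. st.MEM sll.ALU @i2+i3  | 2-wide
2. beq.BR @i4  | no-port BR/MEM
3. ld.MEM sll.ALU @i5+i6  | 2-wide
4. add.ALU @i7  | RAW r3
5. bne.BR mul.MUL @i8+i9  | 2-wide
6. mulh.MUL @i10  | RAW r1
7. beq.BR and.ALU @i11+i12  | 2-wide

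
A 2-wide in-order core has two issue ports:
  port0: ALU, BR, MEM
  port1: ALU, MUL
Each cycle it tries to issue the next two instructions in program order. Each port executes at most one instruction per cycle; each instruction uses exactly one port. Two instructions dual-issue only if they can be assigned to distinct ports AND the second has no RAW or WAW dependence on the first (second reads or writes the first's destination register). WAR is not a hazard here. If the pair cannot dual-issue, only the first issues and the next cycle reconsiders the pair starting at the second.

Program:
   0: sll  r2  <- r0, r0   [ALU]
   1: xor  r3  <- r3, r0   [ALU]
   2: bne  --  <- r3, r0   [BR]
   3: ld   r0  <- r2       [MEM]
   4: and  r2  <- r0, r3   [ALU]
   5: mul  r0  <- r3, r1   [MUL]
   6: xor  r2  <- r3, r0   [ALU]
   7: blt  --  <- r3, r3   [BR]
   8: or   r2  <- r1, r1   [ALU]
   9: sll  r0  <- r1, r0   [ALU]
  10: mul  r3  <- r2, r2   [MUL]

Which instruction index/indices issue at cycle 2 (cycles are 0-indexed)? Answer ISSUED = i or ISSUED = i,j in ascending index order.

ISSUED = 3

  cy0 -> i0/i1 (sll.ALU+xor.ALU) pair
  cy1 -> i2 (bne.BR) no-port BR/MEM
  cy2 -> i3 (ld.MEM) RAW r0
  cy3 -> i4/i5 (and.ALU+mul.MUL) pair
  cy4 -> i6/i7 (xor.ALU+blt.BR) pair
  cy5 -> i8/i9 (or.ALU+sll.ALU) pair
  cy6 -> i10 (mul.MUL) tail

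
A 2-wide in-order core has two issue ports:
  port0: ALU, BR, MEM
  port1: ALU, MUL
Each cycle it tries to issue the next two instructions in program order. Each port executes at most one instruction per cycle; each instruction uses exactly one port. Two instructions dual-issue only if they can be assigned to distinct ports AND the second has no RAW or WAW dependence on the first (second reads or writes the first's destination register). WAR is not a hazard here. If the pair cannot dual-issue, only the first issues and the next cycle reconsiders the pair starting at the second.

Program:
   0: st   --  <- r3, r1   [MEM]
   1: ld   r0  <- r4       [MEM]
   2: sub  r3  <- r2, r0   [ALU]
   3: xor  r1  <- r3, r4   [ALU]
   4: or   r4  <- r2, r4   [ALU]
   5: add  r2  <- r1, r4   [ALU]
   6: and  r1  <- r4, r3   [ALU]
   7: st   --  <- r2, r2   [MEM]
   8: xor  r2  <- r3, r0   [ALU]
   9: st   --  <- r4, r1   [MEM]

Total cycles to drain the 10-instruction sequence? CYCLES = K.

#0 head=0: st i0 no-port MEM/MEM
#1 head=1: ld i1 RAW r0
#2 head=2: sub i2 RAW r3
#3 head=3: xor;or i3/i4 pair
#4 head=5: add;and i5/i6 pair
#5 head=7: st;xor i7/i8 pair
#6 head=9: st i9 tail

CYCLES = 7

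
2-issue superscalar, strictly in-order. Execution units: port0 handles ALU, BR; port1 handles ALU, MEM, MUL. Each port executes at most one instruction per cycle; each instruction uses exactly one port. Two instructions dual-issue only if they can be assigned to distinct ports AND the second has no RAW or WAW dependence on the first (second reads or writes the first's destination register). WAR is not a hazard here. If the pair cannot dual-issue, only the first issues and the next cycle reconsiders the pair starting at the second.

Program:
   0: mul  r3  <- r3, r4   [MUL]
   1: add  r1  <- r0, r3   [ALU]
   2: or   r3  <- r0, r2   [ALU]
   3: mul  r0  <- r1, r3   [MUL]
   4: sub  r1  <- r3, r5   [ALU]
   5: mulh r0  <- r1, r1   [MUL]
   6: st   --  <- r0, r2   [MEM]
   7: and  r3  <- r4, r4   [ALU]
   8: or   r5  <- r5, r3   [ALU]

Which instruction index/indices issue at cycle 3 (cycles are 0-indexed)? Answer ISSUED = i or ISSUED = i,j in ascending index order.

#0 head=0: mul i0 RAW r3
#1 head=1: add or i1&i2 dual
#2 head=3: mul sub i3&i4 dual
#3 head=5: mulh i5 no-port MUL/MEM
#4 head=6: st and i6&i7 dual
#5 head=8: or i8 tail

ISSUED = 5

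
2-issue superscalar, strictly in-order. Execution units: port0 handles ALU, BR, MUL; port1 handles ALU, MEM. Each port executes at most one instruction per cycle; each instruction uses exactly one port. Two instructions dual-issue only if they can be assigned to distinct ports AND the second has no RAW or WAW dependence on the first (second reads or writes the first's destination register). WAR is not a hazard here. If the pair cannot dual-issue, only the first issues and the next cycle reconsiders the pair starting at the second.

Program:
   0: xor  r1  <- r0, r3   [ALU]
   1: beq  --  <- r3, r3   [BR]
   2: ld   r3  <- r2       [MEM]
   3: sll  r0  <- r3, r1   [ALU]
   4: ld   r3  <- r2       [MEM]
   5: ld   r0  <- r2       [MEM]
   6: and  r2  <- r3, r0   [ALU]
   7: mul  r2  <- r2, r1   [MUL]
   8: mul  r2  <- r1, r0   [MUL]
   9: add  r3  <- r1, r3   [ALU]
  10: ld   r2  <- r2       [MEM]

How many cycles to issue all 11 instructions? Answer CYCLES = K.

[0] i0&i1  xor.ALU beq.BR  -- dual
[1] i2  ld.MEM  -- RAW r3
[2] i3&i4  sll.ALU ld.MEM  -- dual
[3] i5  ld.MEM  -- RAW r0
[4] i6  and.ALU  -- RAW+WAW r2
[5] i7  mul.MUL  -- no-port MUL/MUL
[6] i8&i9  mul.MUL add.ALU  -- dual
[7] i10  ld.MEM  -- tail

CYCLES = 8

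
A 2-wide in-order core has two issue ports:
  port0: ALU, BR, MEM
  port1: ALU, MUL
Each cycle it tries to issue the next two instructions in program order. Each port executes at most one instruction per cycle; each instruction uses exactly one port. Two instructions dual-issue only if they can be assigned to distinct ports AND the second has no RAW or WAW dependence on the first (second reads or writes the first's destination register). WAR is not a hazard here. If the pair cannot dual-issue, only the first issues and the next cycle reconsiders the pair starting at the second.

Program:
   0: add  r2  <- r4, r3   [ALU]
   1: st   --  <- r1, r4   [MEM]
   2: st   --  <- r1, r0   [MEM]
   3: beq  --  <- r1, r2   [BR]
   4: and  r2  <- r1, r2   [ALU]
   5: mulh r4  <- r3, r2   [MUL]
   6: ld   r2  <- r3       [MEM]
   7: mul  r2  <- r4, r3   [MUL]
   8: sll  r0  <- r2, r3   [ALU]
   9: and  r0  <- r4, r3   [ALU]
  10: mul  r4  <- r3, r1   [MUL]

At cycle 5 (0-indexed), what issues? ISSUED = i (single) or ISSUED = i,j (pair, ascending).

ISSUED = 8

  cy0 -> i0,i1 (add st) dual
  cy1 -> i2 (st) no-port MEM/BR
  cy2 -> i3,i4 (beq and) dual
  cy3 -> i5,i6 (mulh ld) dual
  cy4 -> i7 (mul) RAW r2
  cy5 -> i8 (sll) WAW r0
  cy6 -> i9,i10 (and mul) dual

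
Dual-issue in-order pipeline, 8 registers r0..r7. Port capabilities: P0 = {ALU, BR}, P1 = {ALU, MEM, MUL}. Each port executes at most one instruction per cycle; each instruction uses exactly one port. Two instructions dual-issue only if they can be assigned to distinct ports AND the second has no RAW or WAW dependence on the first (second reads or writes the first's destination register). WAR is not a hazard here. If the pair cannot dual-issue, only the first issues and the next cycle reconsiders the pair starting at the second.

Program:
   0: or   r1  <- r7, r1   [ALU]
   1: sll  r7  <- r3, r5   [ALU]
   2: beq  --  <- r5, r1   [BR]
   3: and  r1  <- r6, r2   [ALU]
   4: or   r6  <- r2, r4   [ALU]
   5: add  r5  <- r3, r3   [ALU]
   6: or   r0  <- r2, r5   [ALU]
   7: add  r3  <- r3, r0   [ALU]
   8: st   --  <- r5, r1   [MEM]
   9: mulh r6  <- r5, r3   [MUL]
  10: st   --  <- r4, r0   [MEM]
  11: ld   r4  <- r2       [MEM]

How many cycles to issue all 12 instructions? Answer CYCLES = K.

CYCLES = 8

[0] i0+i1  or.ALU/sll.ALU  -- dual
[1] i2+i3  beq.BR/and.ALU  -- dual
[2] i4+i5  or.ALU/add.ALU  -- dual
[3] i6  or.ALU  -- RAW r0
[4] i7+i8  add.ALU/st.MEM  -- dual
[5] i9  mulh.MUL  -- no-port MUL/MEM
[6] i10  st.MEM  -- no-port MEM/MEM
[7] i11  ld.MEM  -- tail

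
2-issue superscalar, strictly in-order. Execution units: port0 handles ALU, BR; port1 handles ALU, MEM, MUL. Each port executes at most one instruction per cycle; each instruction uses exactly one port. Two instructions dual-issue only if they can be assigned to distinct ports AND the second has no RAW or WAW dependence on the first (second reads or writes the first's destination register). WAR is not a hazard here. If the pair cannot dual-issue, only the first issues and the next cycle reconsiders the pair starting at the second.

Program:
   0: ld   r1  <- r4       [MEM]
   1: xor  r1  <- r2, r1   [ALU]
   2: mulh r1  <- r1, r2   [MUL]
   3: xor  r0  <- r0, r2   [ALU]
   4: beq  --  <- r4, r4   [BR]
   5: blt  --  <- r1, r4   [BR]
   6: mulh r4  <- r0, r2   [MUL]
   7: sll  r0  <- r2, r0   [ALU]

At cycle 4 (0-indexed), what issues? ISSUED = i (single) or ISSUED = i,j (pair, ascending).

#0 head=0: ld i0 RAW+WAW r1
#1 head=1: xor i1 RAW+WAW r1
#2 head=2: mulh;xor i2,i3 dual
#3 head=4: beq i4 no-port BR/BR
#4 head=5: blt;mulh i5,i6 dual
#5 head=7: sll i7 tail

ISSUED = 5,6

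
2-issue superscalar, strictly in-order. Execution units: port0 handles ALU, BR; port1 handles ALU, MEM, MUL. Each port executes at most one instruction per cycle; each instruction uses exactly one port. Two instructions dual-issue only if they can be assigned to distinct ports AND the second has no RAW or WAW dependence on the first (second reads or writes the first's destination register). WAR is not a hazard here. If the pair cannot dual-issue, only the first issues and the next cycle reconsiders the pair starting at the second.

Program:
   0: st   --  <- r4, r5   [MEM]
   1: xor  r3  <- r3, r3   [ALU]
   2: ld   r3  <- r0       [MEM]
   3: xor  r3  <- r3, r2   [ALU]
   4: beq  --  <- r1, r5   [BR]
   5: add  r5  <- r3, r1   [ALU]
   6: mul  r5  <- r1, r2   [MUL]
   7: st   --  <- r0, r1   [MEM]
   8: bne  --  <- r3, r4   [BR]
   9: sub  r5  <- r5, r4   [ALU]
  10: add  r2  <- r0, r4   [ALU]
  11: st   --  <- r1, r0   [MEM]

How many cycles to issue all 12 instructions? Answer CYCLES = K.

CYCLES = 8

  cy0 -> i0/i1 (st;xor) pair
  cy1 -> i2 (ld) RAW+WAW r3
  cy2 -> i3/i4 (xor;beq) pair
  cy3 -> i5 (add) WAW r5
  cy4 -> i6 (mul) no-port MUL/MEM
  cy5 -> i7/i8 (st;bne) pair
  cy6 -> i9/i10 (sub;add) pair
  cy7 -> i11 (st) tail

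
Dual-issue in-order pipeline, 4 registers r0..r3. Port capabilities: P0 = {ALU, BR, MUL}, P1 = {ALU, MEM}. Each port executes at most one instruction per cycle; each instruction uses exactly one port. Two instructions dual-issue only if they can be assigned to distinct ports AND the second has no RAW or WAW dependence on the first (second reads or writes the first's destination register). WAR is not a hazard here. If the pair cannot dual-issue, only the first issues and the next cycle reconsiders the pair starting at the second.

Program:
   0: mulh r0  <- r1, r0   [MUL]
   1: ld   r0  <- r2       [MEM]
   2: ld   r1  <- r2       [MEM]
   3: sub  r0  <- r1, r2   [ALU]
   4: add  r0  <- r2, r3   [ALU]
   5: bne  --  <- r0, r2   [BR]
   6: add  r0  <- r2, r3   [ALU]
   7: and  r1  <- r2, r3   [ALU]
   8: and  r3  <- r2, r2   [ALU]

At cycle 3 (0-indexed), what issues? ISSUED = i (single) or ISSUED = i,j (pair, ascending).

  cy0 -> i0 (mulh.MUL) WAW r0
  cy1 -> i1 (ld.MEM) no-port MEM/MEM
  cy2 -> i2 (ld.MEM) RAW r1
  cy3 -> i3 (sub.ALU) WAW r0
  cy4 -> i4 (add.ALU) RAW r0
  cy5 -> i5,i6 (bne.BR;add.ALU) dual
  cy6 -> i7,i8 (and.ALU;and.ALU) dual

ISSUED = 3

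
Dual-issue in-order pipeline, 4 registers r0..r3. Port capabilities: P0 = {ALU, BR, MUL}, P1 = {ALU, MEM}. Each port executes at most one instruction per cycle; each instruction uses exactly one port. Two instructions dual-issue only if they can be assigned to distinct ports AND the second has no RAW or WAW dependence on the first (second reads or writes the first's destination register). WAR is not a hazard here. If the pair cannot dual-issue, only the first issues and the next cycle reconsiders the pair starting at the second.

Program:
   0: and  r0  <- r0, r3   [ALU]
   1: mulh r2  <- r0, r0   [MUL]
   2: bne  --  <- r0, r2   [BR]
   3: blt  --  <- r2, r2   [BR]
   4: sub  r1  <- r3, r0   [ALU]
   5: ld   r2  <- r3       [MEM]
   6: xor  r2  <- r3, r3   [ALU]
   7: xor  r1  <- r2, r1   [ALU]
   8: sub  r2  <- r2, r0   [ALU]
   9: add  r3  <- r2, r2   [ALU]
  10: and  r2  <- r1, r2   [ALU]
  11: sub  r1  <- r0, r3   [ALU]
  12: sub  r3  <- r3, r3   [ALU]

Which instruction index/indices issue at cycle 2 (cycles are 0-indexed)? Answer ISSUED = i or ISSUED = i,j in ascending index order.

0. and.ALU @i0  | RAW r0
1. mulh.MUL @i1  | no-port MUL/BR
2. bne.BR @i2  | no-port BR/BR
3. blt.BR;sub.ALU @i3+i4  | pair
4. ld.MEM @i5  | WAW r2
5. xor.ALU @i6  | RAW r2
6. xor.ALU;sub.ALU @i7+i8  | pair
7. add.ALU;and.ALU @i9+i10  | pair
8. sub.ALU;sub.ALU @i11+i12  | pair

ISSUED = 2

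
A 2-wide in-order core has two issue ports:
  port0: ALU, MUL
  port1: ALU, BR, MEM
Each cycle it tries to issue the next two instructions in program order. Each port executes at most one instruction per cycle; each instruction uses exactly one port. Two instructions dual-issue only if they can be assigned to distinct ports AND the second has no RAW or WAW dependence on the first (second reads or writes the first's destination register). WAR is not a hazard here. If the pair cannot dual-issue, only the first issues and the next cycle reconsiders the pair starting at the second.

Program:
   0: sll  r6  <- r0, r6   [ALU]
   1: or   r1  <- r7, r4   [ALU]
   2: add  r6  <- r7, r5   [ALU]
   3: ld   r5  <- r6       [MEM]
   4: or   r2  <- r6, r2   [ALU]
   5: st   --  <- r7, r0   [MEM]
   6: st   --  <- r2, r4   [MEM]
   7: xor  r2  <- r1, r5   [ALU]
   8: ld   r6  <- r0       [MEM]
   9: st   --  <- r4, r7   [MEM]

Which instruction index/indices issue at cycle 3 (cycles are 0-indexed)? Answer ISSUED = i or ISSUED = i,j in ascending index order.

c0: i0,i1 sll.ALU+or.ALU  dual
c1: i2 add.ALU  RAW r6
c2: i3,i4 ld.MEM+or.ALU  dual
c3: i5 st.MEM  no-port MEM/MEM
c4: i6,i7 st.MEM+xor.ALU  dual
c5: i8 ld.MEM  no-port MEM/MEM
c6: i9 st.MEM  tail

ISSUED = 5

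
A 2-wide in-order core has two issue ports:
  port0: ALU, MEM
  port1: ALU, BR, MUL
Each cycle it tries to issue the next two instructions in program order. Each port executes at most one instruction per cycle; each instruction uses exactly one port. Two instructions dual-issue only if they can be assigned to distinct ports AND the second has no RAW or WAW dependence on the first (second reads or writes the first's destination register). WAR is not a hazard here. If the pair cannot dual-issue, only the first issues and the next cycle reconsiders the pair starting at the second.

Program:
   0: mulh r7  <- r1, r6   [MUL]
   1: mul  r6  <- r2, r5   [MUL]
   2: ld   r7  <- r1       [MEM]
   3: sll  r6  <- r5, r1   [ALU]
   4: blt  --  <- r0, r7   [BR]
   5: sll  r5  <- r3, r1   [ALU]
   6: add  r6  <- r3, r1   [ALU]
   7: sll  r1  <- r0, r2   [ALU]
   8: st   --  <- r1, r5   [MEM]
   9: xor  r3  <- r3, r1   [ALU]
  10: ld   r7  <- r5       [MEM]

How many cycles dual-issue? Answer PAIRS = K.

PAIRS = 4

c0: i0 mulh  no-port MUL/MUL
c1: i1/i2 mul ld  2-wide
c2: i3/i4 sll blt  2-wide
c3: i5/i6 sll add  2-wide
c4: i7 sll  RAW r1
c5: i8/i9 st xor  2-wide
c6: i10 ld  tail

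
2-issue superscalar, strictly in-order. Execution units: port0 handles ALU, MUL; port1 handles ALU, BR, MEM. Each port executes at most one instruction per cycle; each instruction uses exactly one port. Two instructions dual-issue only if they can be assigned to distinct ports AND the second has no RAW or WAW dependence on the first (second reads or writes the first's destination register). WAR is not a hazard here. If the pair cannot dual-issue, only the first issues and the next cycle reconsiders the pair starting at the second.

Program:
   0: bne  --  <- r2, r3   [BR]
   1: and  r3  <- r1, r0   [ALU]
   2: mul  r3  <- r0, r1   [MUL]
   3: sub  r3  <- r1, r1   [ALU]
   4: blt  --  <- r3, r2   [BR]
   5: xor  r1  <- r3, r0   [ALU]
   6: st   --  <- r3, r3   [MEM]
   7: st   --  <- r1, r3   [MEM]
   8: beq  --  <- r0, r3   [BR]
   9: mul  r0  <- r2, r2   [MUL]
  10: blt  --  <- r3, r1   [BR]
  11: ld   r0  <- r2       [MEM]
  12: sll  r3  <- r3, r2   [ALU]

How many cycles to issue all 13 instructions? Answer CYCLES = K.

CYCLES = 9

c0: i0,i1 bne;and  pair
c1: i2 mul  WAW r3
c2: i3 sub  RAW r3
c3: i4,i5 blt;xor  pair
c4: i6 st  no-port MEM/MEM
c5: i7 st  no-port MEM/BR
c6: i8,i9 beq;mul  pair
c7: i10 blt  no-port BR/MEM
c8: i11,i12 ld;sll  pair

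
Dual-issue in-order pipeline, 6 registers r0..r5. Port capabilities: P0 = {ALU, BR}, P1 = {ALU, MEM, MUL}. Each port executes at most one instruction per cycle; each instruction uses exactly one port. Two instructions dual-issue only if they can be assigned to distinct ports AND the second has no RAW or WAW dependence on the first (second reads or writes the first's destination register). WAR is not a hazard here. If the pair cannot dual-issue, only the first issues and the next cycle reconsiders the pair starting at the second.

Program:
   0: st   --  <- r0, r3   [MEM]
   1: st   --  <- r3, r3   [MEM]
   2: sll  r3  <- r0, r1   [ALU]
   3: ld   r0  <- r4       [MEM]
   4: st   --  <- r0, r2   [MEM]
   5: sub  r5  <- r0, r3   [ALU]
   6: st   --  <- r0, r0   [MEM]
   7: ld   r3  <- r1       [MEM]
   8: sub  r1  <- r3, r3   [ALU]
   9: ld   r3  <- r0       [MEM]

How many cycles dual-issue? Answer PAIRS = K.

PAIRS = 3

c0: i0 st.MEM  no-port MEM/MEM
c1: i1+i2 st.MEM sll.ALU  dual
c2: i3 ld.MEM  no-port MEM/MEM
c3: i4+i5 st.MEM sub.ALU  dual
c4: i6 st.MEM  no-port MEM/MEM
c5: i7 ld.MEM  RAW r3
c6: i8+i9 sub.ALU ld.MEM  dual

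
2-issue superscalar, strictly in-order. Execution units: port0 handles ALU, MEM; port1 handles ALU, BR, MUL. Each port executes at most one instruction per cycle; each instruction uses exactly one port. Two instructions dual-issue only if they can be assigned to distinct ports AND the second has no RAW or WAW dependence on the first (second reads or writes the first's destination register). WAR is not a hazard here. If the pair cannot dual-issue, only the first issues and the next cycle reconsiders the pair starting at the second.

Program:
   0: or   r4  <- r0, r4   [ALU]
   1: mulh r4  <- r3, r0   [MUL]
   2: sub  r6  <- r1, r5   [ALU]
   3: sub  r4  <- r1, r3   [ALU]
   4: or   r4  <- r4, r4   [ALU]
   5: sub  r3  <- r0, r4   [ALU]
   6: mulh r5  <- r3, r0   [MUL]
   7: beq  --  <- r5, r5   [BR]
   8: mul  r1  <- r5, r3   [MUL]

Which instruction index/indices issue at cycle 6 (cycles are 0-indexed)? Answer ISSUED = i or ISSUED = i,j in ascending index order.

ISSUED = 7

0. or @i0  | WAW r4
1. mulh/sub @i1,i2  | dual
2. sub @i3  | RAW+WAW r4
3. or @i4  | RAW r4
4. sub @i5  | RAW r3
5. mulh @i6  | no-port MUL/BR
6. beq @i7  | no-port BR/MUL
7. mul @i8  | tail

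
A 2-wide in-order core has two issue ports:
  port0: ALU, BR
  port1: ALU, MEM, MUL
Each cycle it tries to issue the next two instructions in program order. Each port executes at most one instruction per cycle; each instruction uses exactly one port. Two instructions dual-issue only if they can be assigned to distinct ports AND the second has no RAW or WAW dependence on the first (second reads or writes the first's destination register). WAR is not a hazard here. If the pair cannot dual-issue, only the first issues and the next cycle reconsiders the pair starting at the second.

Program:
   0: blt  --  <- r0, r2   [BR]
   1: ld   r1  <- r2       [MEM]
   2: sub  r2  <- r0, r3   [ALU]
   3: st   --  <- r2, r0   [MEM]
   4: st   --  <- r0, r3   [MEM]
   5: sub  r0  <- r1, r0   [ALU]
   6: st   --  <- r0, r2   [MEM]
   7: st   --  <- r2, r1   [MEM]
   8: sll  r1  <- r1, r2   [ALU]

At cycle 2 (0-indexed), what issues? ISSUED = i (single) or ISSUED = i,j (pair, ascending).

ISSUED = 3

#0 head=0: blt ld i0&i1 pair
#1 head=2: sub i2 RAW r2
#2 head=3: st i3 no-port MEM/MEM
#3 head=4: st sub i4&i5 pair
#4 head=6: st i6 no-port MEM/MEM
#5 head=7: st sll i7&i8 pair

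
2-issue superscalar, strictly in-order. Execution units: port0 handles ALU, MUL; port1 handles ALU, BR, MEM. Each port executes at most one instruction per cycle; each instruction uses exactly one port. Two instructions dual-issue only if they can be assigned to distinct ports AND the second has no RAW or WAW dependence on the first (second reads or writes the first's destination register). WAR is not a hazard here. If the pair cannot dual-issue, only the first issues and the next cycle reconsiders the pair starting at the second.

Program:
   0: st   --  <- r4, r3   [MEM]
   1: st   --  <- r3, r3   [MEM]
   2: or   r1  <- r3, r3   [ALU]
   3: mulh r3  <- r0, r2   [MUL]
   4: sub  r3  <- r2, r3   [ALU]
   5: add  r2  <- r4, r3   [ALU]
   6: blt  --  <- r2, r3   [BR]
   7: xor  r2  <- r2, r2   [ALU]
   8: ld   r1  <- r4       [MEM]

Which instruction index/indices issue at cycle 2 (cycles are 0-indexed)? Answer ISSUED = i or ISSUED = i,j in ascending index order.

#0 head=0: st i0 no-port MEM/MEM
#1 head=1: st or i1/i2 2-wide
#2 head=3: mulh i3 RAW+WAW r3
#3 head=4: sub i4 RAW r3
#4 head=5: add i5 RAW r2
#5 head=6: blt xor i6/i7 2-wide
#6 head=8: ld i8 tail

ISSUED = 3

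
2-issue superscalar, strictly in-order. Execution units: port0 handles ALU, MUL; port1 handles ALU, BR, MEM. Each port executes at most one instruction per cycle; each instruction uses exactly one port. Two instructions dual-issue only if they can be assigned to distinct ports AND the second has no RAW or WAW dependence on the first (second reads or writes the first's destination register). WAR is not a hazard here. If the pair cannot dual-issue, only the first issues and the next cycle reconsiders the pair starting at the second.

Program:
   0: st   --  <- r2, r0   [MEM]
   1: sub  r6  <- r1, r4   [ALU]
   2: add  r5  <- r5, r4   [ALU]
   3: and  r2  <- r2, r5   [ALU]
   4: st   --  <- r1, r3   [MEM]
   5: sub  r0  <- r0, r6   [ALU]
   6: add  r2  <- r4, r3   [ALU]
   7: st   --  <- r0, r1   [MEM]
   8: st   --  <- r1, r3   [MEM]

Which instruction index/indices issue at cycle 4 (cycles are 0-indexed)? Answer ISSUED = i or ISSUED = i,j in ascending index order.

t=0 i0/i1:st.MEM+sub.ALU ; dual
t=1 i2:add.ALU ; RAW r5
t=2 i3/i4:and.ALU+st.MEM ; dual
t=3 i5/i6:sub.ALU+add.ALU ; dual
t=4 i7:st.MEM ; no-port MEM/MEM
t=5 i8:st.MEM ; tail

ISSUED = 7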